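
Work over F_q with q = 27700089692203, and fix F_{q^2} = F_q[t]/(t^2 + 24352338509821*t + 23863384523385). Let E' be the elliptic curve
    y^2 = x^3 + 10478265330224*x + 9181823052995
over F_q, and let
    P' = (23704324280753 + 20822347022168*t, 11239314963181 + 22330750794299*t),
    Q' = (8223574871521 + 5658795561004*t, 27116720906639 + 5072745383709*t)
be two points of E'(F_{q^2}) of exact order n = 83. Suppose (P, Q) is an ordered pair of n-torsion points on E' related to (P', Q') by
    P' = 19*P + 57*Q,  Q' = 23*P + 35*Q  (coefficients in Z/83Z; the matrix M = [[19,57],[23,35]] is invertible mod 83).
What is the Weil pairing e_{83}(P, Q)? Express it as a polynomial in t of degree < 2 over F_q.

The 83-Weil pairing on E[83] over F_{27700089692203} is alternating-bilinear: e_{83}(P',Q') = e_{83}(P,Q)^det(M).
det(M) mod 83 = 18; its inverse in (Z/83)^* is 60 (check: 18*60 mod 83 = 1).
Double-and-add over 1010011: 7-1 doublings, 4-1 additions; each step l_{T,T}/v_{2T} or l_{T,P'}/v at Q'+S for random S.
The quotient is 6196815960924 + 2140995326516*t.
Finally e_{83}(P,Q) = 2175058634837 + 10981475203709*t.

2175058634837 + 10981475203709*t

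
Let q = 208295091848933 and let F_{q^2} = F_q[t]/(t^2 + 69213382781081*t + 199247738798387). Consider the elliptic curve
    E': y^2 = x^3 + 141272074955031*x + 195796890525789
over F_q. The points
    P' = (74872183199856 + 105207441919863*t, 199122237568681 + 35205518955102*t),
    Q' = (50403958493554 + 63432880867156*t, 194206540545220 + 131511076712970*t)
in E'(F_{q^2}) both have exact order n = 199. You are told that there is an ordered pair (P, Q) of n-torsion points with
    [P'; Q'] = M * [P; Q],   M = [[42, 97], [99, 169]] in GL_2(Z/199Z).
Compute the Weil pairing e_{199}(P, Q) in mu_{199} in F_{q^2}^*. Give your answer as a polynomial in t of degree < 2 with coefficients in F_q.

Under M = [[42,97],[99,169]] in GL_2(Z/199), e_{199}(P',Q') = e_{199}(P,Q)^(42*169-97*99 mod 199).
det(M) mod 199 = 82; its inverse in (Z/199)^* is 17 (check: 82*17 mod 199 = 1).
n = 199 = (11000111)_2 (8 bits, wt 5); accumulate f_{199,P'}(Q'+S)/f_{199,P'}(S) along the 7-step ladder.
The quotient is 61523051769008 + 100833812301568*t.
Finally e_{199}(P,Q) = 127954375008901 + 104932962676503*t.

127954375008901 + 104932962676503*t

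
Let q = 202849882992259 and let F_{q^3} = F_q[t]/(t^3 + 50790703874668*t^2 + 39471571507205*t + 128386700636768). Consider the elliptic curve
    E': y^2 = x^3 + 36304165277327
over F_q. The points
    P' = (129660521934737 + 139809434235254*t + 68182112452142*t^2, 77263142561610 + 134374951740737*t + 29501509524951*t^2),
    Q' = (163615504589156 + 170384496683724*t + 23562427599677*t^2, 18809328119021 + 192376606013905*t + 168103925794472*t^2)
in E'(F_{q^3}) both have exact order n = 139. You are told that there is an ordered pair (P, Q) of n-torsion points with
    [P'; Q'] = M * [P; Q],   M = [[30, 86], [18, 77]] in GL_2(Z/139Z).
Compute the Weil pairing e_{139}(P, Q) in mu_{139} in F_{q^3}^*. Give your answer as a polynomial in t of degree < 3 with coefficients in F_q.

Under M = [[30,86],[18,77]] in GL_2(Z/139), e_{139}(P',Q') = e_{139}(P,Q)^(30*77-86*18 mod 139).
So e_{139}(P,Q) = e_{139}(P',Q')^{83}, since 67*83 = 1 mod 139.
Build f_{139,P'} and f_{139,Q'} via the 8-bit ladder of 139=10001011_2; evaluate at shifted divisors; quotient in F_{202849882992259^3}.
Miller gives e_{139}(P',Q') = 51424871919662 + 93635876713625*t + 40340095914328*t^2 in F_{202849882992259^3}.
Finally e_{139}(P,Q) = 142388328421857 + 197768576663899*t + 59770536949458*t^2.

142388328421857 + 197768576663899*t + 59770536949458*t^2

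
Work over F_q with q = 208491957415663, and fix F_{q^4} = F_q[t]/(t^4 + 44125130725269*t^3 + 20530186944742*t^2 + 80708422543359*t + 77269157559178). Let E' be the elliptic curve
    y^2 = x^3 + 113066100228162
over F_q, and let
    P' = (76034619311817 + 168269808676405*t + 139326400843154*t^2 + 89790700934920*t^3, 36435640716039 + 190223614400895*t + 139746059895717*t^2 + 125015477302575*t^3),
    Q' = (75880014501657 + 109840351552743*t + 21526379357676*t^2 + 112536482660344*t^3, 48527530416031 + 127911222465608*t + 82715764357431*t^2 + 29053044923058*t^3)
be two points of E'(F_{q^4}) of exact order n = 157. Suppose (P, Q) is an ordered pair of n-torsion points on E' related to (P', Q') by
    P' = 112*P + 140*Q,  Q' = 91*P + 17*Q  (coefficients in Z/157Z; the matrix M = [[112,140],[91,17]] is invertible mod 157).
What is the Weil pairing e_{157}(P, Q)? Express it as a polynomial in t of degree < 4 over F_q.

74911337734281 + 120133939798330*t + 139138566315306*t^2 + 166000157651762*t^3

e_{157}(aP+bQ,cP+dQ) = e_{157}(P,Q)^(ad-bc); with (a,b,c,d)=(112,140,91,17) this gives the det-157 law.
det M = 112*17 - 140*91 = -10836 = 154 (mod 157); 154^{-1} = 52 (mod 157).
Double-and-add over 10011101: 8-1 doublings, 5-1 additions; each step l_{T,T}/v_{2T} or l_{T,P'}/v at Q'+S for random S.
So e_{157}(P',Q') = 133783721393025 + 116081989009563*t + 193780337455504*t^2 + 113319074942984*t^3.
Raise to 52: e(P,Q) = 74911337734281 + 120133939798330*t + 139138566315306*t^2 + 166000157651762*t^3 in mu_{157}.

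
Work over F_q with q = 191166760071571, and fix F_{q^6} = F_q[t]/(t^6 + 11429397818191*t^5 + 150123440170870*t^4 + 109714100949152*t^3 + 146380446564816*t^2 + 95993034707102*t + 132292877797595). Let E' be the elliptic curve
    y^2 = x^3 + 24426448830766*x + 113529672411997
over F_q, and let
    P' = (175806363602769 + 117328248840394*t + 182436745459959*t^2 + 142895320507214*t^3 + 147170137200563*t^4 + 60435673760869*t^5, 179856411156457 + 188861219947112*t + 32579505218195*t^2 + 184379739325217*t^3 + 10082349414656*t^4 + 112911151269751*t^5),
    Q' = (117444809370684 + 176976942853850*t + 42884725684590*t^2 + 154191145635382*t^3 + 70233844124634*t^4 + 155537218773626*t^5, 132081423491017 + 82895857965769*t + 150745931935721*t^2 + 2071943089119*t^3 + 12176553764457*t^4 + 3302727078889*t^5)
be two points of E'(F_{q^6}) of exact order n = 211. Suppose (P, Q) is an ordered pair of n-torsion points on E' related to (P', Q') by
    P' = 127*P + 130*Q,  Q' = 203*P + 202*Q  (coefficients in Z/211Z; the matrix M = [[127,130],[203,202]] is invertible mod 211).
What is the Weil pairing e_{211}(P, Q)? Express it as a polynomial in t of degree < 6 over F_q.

e_{211}(aP+bQ,cP+dQ) = e_{211}(P,Q)^(ad-bc); with (a,b,c,d)=(127,130,203,202) this gives the det-211 law.
det M = 127*202 - 130*203 = -736 = 108 (mod 211); 108^{-1} = 127 (mod 211).
Miller loop for e_{211} over F_{191166760071571^6}: bits of 211 = 11010011; 7 double steps + 4 add steps, l/v at each.
So e_{211}(P',Q') = 165766571242928 + 5398617641335*t + 183164114925653*t^2 + 107406137008338*t^3 + 46716515702235*t^4 + 59378343686234*t^5.
(165766571242928 + 5398617641335*t + 183164114925653*t^2 + 107406137008338*t^3 + 46716515702235*t^4 + 59378343686234*t^5)^{127} mod (191166760071571,f) = 78465480945775 + 166873748709949*t + 125176311032212*t^2 + 8107019246440*t^3 + 123552346726037*t^4 + 11489792843718*t^5.

78465480945775 + 166873748709949*t + 125176311032212*t^2 + 8107019246440*t^3 + 123552346726037*t^4 + 11489792843718*t^5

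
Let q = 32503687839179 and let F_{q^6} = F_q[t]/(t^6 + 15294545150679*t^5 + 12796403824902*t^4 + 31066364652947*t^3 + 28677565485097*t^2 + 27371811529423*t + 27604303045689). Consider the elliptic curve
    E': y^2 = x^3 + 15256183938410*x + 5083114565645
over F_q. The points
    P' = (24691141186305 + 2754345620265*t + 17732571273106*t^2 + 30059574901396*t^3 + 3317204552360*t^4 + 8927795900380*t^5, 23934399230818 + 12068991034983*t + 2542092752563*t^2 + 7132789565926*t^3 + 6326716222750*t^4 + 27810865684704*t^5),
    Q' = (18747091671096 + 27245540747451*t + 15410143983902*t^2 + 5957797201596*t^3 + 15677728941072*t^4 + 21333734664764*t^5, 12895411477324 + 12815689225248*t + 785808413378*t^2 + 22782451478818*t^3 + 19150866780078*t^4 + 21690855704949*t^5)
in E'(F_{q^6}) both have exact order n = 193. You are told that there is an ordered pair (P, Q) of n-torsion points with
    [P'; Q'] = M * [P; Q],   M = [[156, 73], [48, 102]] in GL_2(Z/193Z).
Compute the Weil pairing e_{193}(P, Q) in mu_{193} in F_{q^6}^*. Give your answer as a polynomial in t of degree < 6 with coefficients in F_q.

14964677438861 + 11469700953979*t + 12777813306142*t^2 + 4678546566277*t^3 + 16641600558084*t^4 + 28875201590935*t^5

Alternating bilinearity on E[193] (values in mu_{193} in F_{32503687839179^6}) gives e(P',Q') = e(P,Q)^det(M).
Inverting 56 mod 193: 162. Thus e_{193}(P,Q) = e(P',Q')^{162}.
8-bit Miller (11000001) on E'/F_{32503687839179} with a'=15256183938410, b'=5083114565645: accumulate tangent/chord ratios at Q'+S and P'+S'.
The quotient is 10173931406348 + 577903466516*t + 27576045808371*t^2 + 28872416695354*t^3 + 12036984158513*t^4 + 13701854142259*t^5.
(10173931406348 + 577903466516*t + 27576045808371*t^2 + 28872416695354*t^3 + 12036984158513*t^4 + 13701854142259*t^5)^{162} mod (32503687839179,f) = 14964677438861 + 11469700953979*t + 12777813306142*t^2 + 4678546566277*t^3 + 16641600558084*t^4 + 28875201590935*t^5.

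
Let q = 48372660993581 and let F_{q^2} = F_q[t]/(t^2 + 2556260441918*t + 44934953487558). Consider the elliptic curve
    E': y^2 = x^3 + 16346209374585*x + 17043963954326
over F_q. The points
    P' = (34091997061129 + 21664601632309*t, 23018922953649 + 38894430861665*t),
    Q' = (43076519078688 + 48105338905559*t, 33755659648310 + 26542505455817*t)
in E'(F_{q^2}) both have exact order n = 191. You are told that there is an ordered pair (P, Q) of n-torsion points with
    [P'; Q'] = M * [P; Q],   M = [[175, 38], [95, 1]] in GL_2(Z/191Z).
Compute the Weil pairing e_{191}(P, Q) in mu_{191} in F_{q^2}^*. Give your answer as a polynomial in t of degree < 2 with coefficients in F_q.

44487753144620 + 36174577504073*t

The 191-Weil pairing on E[191] over F_{48372660993581} is alternating-bilinear: e_{191}(P',Q') = e_{191}(P,Q)^det(M).
det M = 175*1 - 38*95 = -3435 = 3 (mod 191); 3^{-1} = 64 (mod 191).
n = 191 = (10111111)_2 (8 bits, wt 7); accumulate f_{191,P'}(Q'+S)/f_{191,P'}(S) along the 7-step ladder.
e_{191}(P',Q') = 18047206333552 + 16164086400033*t.
Raise to 64: e(P,Q) = 44487753144620 + 36174577504073*t in mu_{191}.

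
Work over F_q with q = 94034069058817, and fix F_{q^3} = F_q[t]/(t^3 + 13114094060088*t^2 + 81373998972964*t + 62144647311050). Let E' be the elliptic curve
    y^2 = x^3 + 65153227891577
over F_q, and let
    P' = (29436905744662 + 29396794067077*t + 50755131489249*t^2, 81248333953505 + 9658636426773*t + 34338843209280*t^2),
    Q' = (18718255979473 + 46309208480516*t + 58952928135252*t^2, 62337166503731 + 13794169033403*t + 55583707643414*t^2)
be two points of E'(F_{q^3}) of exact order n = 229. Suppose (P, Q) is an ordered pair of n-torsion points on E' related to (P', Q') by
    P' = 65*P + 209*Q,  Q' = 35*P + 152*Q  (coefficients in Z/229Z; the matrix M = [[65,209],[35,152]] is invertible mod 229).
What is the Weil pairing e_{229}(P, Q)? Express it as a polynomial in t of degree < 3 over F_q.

79717733868209 + 57381473817772*t + 60444497766336*t^2

Since e_{229}(P,P)=e_{229}(Q,Q)=1 and e_{229}(Q,P)=e_{229}(P,Q)^{-1}, expanding e_{229}(65*P + 209*Q,35*P + 152*Q) leaves e(P,Q)^det(M).
So e_{229}(P,Q) = e_{229}(P',Q')^{5}, since 46*5 = 1 mod 229.
n = 229 = (11100101)_2 (8 bits, wt 5); accumulate f_{229,P'}(Q'+S)/f_{229,P'}(S) along the 7-step ladder.
e_{229}(P',Q') = 79078413183215 + 26164048436954*t + 90624986410435*t^2.
Finally e_{229}(P,Q) = 79717733868209 + 57381473817772*t + 60444497766336*t^2.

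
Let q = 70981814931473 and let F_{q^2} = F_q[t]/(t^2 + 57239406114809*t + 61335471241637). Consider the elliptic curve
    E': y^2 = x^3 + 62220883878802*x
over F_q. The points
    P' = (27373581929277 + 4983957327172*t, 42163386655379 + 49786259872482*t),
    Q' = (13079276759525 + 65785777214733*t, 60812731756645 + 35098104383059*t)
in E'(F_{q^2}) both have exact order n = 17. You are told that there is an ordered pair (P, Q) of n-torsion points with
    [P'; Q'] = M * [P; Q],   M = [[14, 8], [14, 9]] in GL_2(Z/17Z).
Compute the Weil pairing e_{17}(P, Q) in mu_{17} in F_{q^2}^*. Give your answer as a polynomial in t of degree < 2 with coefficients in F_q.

58218744168822 + 22553775141376*t

Under M = [[14,8],[14,9]] in GL_2(Z/17), e_{17}(P',Q') = e_{17}(P,Q)^(14*9-8*14 mod 17).
Hence e(P,Q) = e(P',Q')^{11} where 11 = 14^{-1} mod 17.
Double-and-add over 10001: 5-1 doublings, 2-1 additions; each step l_{T,T}/v_{2T} or l_{T,P'}/v at Q'+S for random S.
f_P(D_Q)/f_Q(D_P) = 29529041988872 + 65503492112840*t.
Hence e(P,Q) = 58218744168822 + 22553775141376*t in F_{70981814931473^2}^*.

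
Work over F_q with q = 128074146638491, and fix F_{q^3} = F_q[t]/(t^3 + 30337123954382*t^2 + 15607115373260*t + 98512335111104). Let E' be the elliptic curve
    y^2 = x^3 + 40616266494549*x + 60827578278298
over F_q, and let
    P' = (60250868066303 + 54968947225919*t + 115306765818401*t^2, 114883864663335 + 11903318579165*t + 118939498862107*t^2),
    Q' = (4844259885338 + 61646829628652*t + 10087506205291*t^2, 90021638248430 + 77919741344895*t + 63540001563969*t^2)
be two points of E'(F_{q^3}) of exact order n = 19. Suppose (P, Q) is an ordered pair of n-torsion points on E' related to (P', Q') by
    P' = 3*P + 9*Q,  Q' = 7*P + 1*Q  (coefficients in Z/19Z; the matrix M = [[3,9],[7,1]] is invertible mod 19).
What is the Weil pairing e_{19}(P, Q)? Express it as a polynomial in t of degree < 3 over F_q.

84523281865743 + 122712979180716*t + 9993253151756*t^2

Alternating bilinearity on E[19] (values in mu_{19} in F_{128074146638491^3}) gives e(P',Q') = e(P,Q)^det(M).
So e_{19}(P,Q) = e_{19}(P',Q')^{6}, since 16*6 = 1 mod 19.
n = 19 = (10011)_2 (5 bits, wt 3); accumulate f_{19,P'}(Q'+S)/f_{19,P'}(S) along the 4-step ladder.
So e_{19}(P',Q') = 47240856760147 + 25168790734848*t + 51926021872269*t^2.
Hence e(P,Q) = 84523281865743 + 122712979180716*t + 9993253151756*t^2 in F_{128074146638491^3}^*.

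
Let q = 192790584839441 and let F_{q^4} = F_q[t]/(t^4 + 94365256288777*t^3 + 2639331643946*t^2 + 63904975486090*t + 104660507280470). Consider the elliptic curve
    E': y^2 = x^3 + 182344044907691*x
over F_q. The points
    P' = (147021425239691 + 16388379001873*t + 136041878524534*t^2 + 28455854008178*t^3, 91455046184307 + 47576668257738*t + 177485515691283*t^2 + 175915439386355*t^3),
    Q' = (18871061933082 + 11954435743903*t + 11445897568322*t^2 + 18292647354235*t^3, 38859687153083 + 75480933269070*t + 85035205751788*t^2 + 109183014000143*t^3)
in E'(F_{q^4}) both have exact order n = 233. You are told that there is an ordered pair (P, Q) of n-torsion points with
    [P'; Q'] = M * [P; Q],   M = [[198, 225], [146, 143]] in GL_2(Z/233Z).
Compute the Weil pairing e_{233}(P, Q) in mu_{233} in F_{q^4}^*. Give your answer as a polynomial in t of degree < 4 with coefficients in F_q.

101704948031737 + 81611934914073*t + 80176834497781*t^2 + 129501665923445*t^3

Under M = [[198,225],[146,143]] in GL_2(Z/233), e_{233}(P',Q') = e_{233}(P,Q)^(198*143-225*146 mod 233).
det(M) mod 233 = 124; its inverse in (Z/233)^* is 171 (check: 124*171 mod 233 = 1).
Miller loop for e_{233} over F_{192790584839441^4}: bits of 233 = 11101001; 7 double steps + 4 add steps, l/v at each.
f_P(D_Q)/f_Q(D_P) = 28082046975482 + 101653839862891*t + 188058015672205*t^2 + 63347802682878*t^3.
Thus e_{233}(P,Q) = 101704948031737 + 81611934914073*t + 80176834497781*t^2 + 129501665923445*t^3.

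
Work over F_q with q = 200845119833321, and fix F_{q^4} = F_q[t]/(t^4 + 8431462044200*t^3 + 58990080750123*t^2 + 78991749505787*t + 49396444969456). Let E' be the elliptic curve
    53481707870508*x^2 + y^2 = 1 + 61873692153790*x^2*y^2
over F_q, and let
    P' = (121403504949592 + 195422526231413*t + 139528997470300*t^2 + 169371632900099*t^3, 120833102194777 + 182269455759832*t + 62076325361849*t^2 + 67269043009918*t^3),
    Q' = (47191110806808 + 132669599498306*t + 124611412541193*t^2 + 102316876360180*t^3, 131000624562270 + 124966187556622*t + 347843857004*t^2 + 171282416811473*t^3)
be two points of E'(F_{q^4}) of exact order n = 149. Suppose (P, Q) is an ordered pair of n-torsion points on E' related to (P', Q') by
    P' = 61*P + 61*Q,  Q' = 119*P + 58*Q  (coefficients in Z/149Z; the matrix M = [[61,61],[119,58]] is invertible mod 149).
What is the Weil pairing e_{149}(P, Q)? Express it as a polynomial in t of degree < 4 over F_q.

Alternating bilinearity on E[149] (values in mu_{149} in F_{200845119833321^4}) gives e(P',Q') = e(P,Q)^det(M).
Hence e(P,Q) = e(P',Q')^{112} where 112 = 4^{-1} mod 149.
Edwards a_E,d_E -> Montgomery A=172554751892055,B=32394714105319 -> Weierstrass 139778697706460,50129615960687 via alpha=153122646559597,beta=98324563845840.
n = 149 = (10010101)_2 (8 bits, wt 4); accumulate f_{149,P'}(Q'+S)/f_{149,P'}(S) along the 7-step ladder.
f_P(D_Q)/f_Q(D_P) = 137614874216965 + 163726299416583*t + 122822081341765*t^2 + 199116922681759*t^3.
(137614874216965 + 163726299416583*t + 122822081341765*t^2 + 199116922681759*t^3)^{112} mod (200845119833321,f) = 165894284533839 + 15767036224134*t + 123685063069087*t^2 + 66015379541520*t^3.

165894284533839 + 15767036224134*t + 123685063069087*t^2 + 66015379541520*t^3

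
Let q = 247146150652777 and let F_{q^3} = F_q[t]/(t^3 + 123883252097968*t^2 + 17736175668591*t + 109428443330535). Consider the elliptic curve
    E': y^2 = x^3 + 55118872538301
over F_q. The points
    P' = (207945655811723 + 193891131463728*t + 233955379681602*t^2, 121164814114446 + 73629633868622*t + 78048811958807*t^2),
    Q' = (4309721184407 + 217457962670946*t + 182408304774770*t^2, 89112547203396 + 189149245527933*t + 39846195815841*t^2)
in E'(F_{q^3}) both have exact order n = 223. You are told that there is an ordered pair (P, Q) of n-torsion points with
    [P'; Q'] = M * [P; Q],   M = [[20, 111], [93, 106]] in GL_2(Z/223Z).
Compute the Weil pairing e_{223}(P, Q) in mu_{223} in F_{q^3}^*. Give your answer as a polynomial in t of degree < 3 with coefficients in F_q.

241537826936244 + 110202764098263*t + 168258884539931*t^2

e_{223} is bilinear + alternating on E[223], so e_{223}(20*P + 111*Q, 93*P + 106*Q) = e_{223}(P,Q)^(20*106-111*93).
det M = 20*106 - 111*93 = -8203 = 48 (mod 223); 48^{-1} = 79 (mod 223).
Miller loop for e_{223} over F_{247146150652777^3}: bits of 223 = 11011111; 7 double steps + 6 add steps, l/v at each.
The quotient is 235114745032643 + 113369253155703*t + 49684907621109*t^2.
Thus e_{223}(P,Q) = 241537826936244 + 110202764098263*t + 168258884539931*t^2.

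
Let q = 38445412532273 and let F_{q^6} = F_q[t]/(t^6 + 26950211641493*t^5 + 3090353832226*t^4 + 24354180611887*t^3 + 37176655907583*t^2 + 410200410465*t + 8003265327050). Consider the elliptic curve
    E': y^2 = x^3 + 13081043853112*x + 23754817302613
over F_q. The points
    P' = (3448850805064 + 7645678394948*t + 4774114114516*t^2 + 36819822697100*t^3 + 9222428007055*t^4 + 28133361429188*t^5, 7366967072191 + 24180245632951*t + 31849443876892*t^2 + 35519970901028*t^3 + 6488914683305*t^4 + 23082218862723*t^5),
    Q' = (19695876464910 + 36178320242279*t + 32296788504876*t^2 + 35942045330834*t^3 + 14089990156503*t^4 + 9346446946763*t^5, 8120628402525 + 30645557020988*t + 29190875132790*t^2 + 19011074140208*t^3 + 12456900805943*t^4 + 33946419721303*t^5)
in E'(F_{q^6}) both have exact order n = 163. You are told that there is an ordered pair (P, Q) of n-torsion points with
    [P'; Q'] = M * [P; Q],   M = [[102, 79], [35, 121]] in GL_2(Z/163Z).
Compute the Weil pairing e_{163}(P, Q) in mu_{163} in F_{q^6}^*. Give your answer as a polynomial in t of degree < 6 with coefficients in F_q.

2263160063399 + 19367383851707*t + 35938754562831*t^2 + 11414041579907*t^3 + 1277085605307*t^4 + 24039725437273*t^5

The 163-Weil pairing on E[163] over F_{38445412532273} is alternating-bilinear: e_{163}(P',Q') = e_{163}(P,Q)^det(M).
102*121 - 79*35 = 9577; reduced mod 163: det = 123, inverse 110.
Double-and-add over 10100011: 8-1 doublings, 4-1 additions; each step l_{T,T}/v_{2T} or l_{T,P'}/v at Q'+S for random S.
Miller gives e_{163}(P',Q') = 30155114477356 + 29081626130237*t + 16619406872429*t^2 + 7793345026277*t^3 + 27683750716992*t^4 + 7858735989159*t^5 in F_{38445412532273^6}.
Raise to 110: e(P,Q) = 2263160063399 + 19367383851707*t + 35938754562831*t^2 + 11414041579907*t^3 + 1277085605307*t^4 + 24039725437273*t^5 in mu_{163}.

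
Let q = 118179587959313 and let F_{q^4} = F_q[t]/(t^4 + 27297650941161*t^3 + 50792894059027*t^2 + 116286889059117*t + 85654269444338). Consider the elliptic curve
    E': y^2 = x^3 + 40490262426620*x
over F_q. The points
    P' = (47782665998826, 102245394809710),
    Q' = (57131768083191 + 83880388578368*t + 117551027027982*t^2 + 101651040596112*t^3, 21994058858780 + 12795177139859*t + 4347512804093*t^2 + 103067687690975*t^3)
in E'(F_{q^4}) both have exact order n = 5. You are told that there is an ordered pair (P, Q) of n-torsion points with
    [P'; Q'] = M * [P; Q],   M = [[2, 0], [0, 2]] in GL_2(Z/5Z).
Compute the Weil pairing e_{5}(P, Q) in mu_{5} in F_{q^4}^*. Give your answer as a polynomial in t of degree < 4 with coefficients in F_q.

Since e_{5}(P,P)=e_{5}(Q,Q)=1 and e_{5}(Q,P)=e_{5}(P,Q)^{-1}, expanding e_{5}(2*P,2*Q) leaves e(P,Q)^det(M).
Hence e(P,Q) = e(P',Q')^{4} where 4 = 4^{-1} mod 5.
Build f_{5,P'} and f_{5,Q'} via the 3-bit ladder of 5=101_2; evaluate at shifted divisors; quotient in F_{118179587959313^4}.
f_P(D_Q)/f_Q(D_P) = 45179477927226 + 37829239137327*t + 97244017337783*t^2 + 33707034609000*t^3.
e_{5}(P,Q) = (45179477927226 + 37829239137327*t + 97244017337783*t^2 + 33707034609000*t^3)^{4} = 73472093039566 + 30616122754370*t + 104727514913849*t^2 + 3374567944400*t^3.

73472093039566 + 30616122754370*t + 104727514913849*t^2 + 3374567944400*t^3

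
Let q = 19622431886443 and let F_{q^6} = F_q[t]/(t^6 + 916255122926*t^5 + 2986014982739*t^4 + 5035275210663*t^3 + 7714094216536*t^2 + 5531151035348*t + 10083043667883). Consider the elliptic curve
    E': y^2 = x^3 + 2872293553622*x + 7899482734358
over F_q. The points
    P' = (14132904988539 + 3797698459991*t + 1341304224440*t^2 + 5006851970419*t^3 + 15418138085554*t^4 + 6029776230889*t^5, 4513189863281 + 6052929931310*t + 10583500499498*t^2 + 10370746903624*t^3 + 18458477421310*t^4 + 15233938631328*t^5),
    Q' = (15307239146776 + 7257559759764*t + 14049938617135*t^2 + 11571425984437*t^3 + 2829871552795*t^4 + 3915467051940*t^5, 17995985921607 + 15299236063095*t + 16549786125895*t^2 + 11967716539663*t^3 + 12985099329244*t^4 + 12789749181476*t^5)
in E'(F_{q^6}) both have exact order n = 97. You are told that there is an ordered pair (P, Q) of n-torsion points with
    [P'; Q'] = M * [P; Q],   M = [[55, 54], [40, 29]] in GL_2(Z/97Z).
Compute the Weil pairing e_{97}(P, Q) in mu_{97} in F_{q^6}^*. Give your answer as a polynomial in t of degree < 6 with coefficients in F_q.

19019765379444 + 13527214207878*t + 1588558463240*t^2 + 9957886156786*t^3 + 15468710218504*t^4 + 16161958568195*t^5

Alternating bilinearity on E[97] (values in mu_{97} in F_{19622431886443^6}) gives e(P',Q') = e(P,Q)^det(M).
det M = 55*29 - 54*40 = -565 = 17 (mod 97); 17^{-1} = 40 (mod 97).
Build f_{97,P'} and f_{97,Q'} via the 7-bit ladder of 97=1100001_2; evaluate at shifted divisors; quotient in F_{19622431886443^6}.
Miller gives e_{97}(P',Q') = 13006454974152 + 6679933315748*t + 13533571533916*t^2 + 15408872595337*t^3 + 16372407969158*t^4 + 15191167965836*t^5 in F_{19622431886443^6}.
e_{97}(P,Q) = (13006454974152 + 6679933315748*t + 13533571533916*t^2 + 15408872595337*t^3 + 16372407969158*t^4 + 15191167965836*t^5)^{40} = 19019765379444 + 13527214207878*t + 1588558463240*t^2 + 9957886156786*t^3 + 15468710218504*t^4 + 16161958568195*t^5.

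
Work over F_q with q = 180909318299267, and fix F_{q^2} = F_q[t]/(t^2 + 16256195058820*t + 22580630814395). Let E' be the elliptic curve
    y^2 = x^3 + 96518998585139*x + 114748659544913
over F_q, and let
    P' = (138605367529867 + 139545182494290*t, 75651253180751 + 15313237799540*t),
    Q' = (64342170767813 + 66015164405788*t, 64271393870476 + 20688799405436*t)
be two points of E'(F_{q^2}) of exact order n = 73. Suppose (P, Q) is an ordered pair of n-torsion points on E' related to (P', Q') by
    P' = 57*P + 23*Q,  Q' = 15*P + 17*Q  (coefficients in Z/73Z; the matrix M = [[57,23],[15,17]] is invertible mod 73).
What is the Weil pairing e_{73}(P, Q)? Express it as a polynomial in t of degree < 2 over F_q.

67495399479498 + 34354144388422*t

Since e_{73}(P,P)=e_{73}(Q,Q)=1 and e_{73}(Q,P)=e_{73}(P,Q)^{-1}, expanding e_{73}(57*P + 23*Q,15*P + 17*Q) leaves e(P,Q)^det(M).
Inverting 40 mod 73: 42. Thus e_{73}(P,Q) = e(P',Q')^{42}.
Build f_{73,P'} and f_{73,Q'} via the 7-bit ladder of 73=1001001_2; evaluate at shifted divisors; quotient in F_{180909318299267^2}.
Miller gives e_{73}(P',Q') = 94134846651196 + 153411845134234*t in F_{180909318299267^2}.
Raise to 42: e(P,Q) = 67495399479498 + 34354144388422*t in mu_{73}.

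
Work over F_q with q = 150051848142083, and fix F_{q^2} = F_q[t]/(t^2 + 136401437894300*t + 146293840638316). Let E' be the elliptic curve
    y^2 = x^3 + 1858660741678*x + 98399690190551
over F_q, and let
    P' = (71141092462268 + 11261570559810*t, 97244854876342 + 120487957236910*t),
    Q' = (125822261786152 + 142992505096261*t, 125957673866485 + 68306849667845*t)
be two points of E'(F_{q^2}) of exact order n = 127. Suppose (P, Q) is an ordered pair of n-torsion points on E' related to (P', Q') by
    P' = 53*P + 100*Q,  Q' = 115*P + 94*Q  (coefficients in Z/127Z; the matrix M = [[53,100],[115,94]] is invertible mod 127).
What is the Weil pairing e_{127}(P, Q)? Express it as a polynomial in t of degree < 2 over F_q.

Since e_{127}(P,P)=e_{127}(Q,Q)=1 and e_{127}(Q,P)=e_{127}(P,Q)^{-1}, expanding e_{127}(53*P + 100*Q,115*P + 94*Q) leaves e(P,Q)^det(M).
det(M) mod 127 = 86; its inverse in (Z/127)^* is 96 (check: 86*96 mod 127 = 1).
Miller loop for e_{127} over F_{150051848142083^2}: bits of 127 = 1111111; 6 double steps + 6 add steps, l/v at each.
Result: e(P',Q') = 73382053355724 + 41641895205882*t.
Finally e_{127}(P,Q) = 42178201640660 + 69881145061089*t.

42178201640660 + 69881145061089*t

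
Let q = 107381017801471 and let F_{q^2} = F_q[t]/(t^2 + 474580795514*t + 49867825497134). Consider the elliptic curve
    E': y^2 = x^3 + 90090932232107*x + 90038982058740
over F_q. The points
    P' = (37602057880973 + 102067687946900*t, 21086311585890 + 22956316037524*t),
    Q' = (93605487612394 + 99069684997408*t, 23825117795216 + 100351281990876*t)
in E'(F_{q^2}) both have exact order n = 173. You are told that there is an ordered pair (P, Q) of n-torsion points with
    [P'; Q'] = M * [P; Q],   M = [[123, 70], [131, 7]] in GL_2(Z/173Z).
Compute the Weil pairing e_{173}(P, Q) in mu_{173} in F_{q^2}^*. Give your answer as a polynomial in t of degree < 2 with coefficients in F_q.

56429335401159 + 55600721638112*t

Alternating bilinearity on E[173] (values in mu_{173} in F_{107381017801471^2}) gives e(P',Q') = e(P,Q)^det(M).
det(M) mod 173 = 168; its inverse in (Z/173)^* is 69 (check: 168*69 mod 173 = 1).
Build f_{173,P'} and f_{173,Q'} via the 8-bit ladder of 173=10101101_2; evaluate at shifted divisors; quotient in F_{107381017801471^2}.
e_{173}(P',Q') = 98145220053596 + 59295348332503*t.
Finally e_{173}(P,Q) = 56429335401159 + 55600721638112*t.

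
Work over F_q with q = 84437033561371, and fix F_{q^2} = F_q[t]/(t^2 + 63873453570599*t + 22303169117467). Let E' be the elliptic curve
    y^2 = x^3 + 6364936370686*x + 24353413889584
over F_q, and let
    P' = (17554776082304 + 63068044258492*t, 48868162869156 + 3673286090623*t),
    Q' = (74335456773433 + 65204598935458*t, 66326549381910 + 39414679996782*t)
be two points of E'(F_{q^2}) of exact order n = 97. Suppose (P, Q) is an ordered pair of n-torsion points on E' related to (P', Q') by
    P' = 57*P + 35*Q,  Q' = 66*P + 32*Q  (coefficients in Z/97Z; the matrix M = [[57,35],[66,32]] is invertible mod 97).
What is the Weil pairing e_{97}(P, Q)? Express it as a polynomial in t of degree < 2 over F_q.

32611816684834 + 28078783500893*t

Since e_{97}(P,P)=e_{97}(Q,Q)=1 and e_{97}(Q,P)=e_{97}(P,Q)^{-1}, expanding e_{97}(57*P + 35*Q,66*P + 32*Q) leaves e(P,Q)^det(M).
So e_{97}(P,Q) = e_{97}(P',Q')^{96}, since 96*96 = 1 mod 97.
n = 97 = (1100001)_2 (7 bits, wt 3); accumulate f_{97,P'}(Q'+S)/f_{97,P'}(S) along the 6-step ladder.
f_P(D_Q)/f_Q(D_P) = 73986808116864 + 56358250060478*t.
Thus e_{97}(P,Q) = 32611816684834 + 28078783500893*t.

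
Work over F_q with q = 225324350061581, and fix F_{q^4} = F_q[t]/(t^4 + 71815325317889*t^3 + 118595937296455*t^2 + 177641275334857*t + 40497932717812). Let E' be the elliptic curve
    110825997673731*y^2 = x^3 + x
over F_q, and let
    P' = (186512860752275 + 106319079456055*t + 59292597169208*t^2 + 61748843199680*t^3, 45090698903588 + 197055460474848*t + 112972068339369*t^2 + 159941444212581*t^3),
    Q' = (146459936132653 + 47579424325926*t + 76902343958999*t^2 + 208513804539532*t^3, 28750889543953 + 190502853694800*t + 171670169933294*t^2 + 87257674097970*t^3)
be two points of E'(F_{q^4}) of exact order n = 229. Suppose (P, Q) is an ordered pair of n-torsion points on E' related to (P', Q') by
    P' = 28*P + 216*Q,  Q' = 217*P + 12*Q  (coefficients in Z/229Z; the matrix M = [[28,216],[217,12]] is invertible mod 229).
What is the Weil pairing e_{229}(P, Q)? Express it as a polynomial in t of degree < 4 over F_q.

94827843233765 + 218556123707493*t + 154027013665946*t^2 + 57139080955548*t^3

Since e_{229}(P,P)=e_{229}(Q,Q)=1 and e_{229}(Q,P)=e_{229}(P,Q)^{-1}, expanding e_{229}(28*P + 216*Q,217*P + 12*Q) leaves e(P,Q)^det(M).
det(M) mod 229 = 180; its inverse in (Z/229)^* is 14 (check: 180*14 mod 229 = 1).
Montgomery->Weierstrass: x_W = 79386554702473*x, y_W=79386554702473*y on F_{225324350061581}; lands on y^2=x^3+66027399448897*x.
Miller loop for e_{229} over F_{225324350061581^4}: bits of 229 = 11100101; 7 double steps + 4 add steps, l/v at each.
e_{229}(P',Q') = 143387618745983 + 78617895823306*t + 2271821223636*t^2 + 114117826177407*t^3.
Thus e_{229}(P,Q) = 94827843233765 + 218556123707493*t + 154027013665946*t^2 + 57139080955548*t^3.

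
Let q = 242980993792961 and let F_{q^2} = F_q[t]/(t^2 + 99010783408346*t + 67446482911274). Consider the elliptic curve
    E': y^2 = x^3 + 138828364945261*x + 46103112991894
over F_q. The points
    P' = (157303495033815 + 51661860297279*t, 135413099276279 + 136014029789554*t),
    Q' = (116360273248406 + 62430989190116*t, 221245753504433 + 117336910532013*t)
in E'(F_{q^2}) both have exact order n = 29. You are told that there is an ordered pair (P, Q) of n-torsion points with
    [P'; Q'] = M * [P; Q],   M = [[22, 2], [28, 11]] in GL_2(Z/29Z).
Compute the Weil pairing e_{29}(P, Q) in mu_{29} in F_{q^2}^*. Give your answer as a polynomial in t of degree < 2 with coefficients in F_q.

e_{29} is bilinear + alternating on E[29], so e_{29}(22*P + 2*Q, 28*P + 11*Q) = e_{29}(P,Q)^(22*11-2*28).
det M = 22*11 - 2*28 = 186 = 12 (mod 29); 12^{-1} = 17 (mod 29).
n = 29 = (11101)_2 (5 bits, wt 4); accumulate f_{29,P'}(Q'+S)/f_{29,P'}(S) along the 4-step ladder.
e_{29}(P',Q') = 101815755798626 + 16380118971485*t.
Raise to 17: e(P,Q) = 45041705835373 + 159332389810398*t in mu_{29}.

45041705835373 + 159332389810398*t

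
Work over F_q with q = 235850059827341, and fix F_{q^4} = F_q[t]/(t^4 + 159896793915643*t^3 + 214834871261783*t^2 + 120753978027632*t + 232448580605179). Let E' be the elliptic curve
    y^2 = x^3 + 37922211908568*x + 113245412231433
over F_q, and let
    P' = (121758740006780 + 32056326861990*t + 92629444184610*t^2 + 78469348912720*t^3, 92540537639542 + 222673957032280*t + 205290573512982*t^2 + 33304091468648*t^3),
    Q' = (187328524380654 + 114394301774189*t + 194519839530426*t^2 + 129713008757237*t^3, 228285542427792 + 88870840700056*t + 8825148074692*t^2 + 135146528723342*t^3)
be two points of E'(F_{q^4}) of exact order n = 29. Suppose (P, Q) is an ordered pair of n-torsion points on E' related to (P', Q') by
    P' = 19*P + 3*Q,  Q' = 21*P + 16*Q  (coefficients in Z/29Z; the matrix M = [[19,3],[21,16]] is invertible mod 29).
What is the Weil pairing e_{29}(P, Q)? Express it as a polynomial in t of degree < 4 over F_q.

21088719080227 + 99981196032854*t + 47531063661437*t^2 + 80485226363979*t^3

e_{29}(aP+bQ,cP+dQ) = e_{29}(P,Q)^(ad-bc); with (a,b,c,d)=(19,3,21,16) this gives the det-29 law.
Hence e(P,Q) = e(P',Q')^{13} where 13 = 9^{-1} mod 29.
Build f_{29,P'} and f_{29,Q'} via the 5-bit ladder of 29=11101_2; evaluate at shifted divisors; quotient in F_{235850059827341^4}.
Miller gives e_{29}(P',Q') = 72587245125185 + 2117731210751*t + 178554318182297*t^2 + 127677148740342*t^3 in F_{235850059827341^4}.
(72587245125185 + 2117731210751*t + 178554318182297*t^2 + 127677148740342*t^3)^{13} mod (235850059827341,f) = 21088719080227 + 99981196032854*t + 47531063661437*t^2 + 80485226363979*t^3.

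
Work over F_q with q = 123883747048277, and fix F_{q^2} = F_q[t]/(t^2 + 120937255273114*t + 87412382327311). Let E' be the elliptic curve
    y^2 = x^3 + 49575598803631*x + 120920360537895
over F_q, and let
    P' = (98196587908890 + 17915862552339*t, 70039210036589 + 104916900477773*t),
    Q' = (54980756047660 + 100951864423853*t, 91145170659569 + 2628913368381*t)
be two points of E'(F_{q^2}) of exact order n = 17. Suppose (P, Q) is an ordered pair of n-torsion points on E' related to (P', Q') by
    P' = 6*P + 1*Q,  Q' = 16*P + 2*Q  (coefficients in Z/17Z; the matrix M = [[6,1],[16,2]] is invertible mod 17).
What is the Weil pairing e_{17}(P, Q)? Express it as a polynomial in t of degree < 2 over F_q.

Under M = [[6,1],[16,2]] in GL_2(Z/17), e_{17}(P',Q') = e_{17}(P,Q)^(6*2-1*16 mod 17).
det M = 6*2 - 1*16 = -4 = 13 (mod 17); 13^{-1} = 4 (mod 17).
Miller loop for e_{17} over F_{123883747048277^2}: bits of 17 = 10001; 4 double steps + 1 add steps, l/v at each.
f_P(D_Q)/f_Q(D_P) = 40771760459500 + 95805986491479*t.
Finally e_{17}(P,Q) = 51266243761167 + 89973779325207*t.

51266243761167 + 89973779325207*t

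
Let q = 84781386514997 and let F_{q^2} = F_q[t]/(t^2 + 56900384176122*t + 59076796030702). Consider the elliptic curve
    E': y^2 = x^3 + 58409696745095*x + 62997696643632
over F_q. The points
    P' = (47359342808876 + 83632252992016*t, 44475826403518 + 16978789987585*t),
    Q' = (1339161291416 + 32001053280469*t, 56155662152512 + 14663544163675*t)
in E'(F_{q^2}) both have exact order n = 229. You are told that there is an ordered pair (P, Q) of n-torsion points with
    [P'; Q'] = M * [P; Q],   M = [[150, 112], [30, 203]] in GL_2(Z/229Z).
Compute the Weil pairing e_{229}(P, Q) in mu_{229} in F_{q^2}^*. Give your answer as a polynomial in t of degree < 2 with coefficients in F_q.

55455861739901 + 45833037114619*t

Since e_{229}(P,P)=e_{229}(Q,Q)=1 and e_{229}(Q,P)=e_{229}(P,Q)^{-1}, expanding e_{229}(150*P + 112*Q,30*P + 203*Q) leaves e(P,Q)^det(M).
Hence e(P,Q) = e(P',Q')^{64} where 64 = 68^{-1} mod 229.
n = 229 = (11100101)_2 (8 bits, wt 5); accumulate f_{229,P'}(Q'+S)/f_{229,P'}(S) along the 7-step ladder.
e_{229}(P',Q') = 53634553049255 + 61882416125374*t.
e_{229}(P,Q) = (53634553049255 + 61882416125374*t)^{64} = 55455861739901 + 45833037114619*t.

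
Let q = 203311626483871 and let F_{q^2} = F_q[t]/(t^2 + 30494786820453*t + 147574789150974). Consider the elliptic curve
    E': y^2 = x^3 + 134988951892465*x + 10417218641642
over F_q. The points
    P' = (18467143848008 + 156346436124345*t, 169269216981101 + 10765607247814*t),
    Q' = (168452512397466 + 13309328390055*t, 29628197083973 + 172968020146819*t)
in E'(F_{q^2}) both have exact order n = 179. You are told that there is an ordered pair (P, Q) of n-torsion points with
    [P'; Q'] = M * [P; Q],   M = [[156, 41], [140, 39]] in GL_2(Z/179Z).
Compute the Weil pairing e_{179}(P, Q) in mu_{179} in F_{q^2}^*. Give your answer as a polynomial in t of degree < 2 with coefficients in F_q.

80504507156238 + 199303415148255*t

e_{179} is bilinear + alternating on E[179], so e_{179}(156*P + 41*Q, 140*P + 39*Q) = e_{179}(P,Q)^(156*39-41*140).
Hence e(P,Q) = e(P',Q')^{115} where 115 = 165^{-1} mod 179.
Miller loop for e_{179} over F_{203311626483871^2}: bits of 179 = 10110011; 7 double steps + 4 add steps, l/v at each.
f_P(D_Q)/f_Q(D_P) = 190097585203885 + 63087015951848*t.
e_{179}(P,Q) = (190097585203885 + 63087015951848*t)^{115} = 80504507156238 + 199303415148255*t.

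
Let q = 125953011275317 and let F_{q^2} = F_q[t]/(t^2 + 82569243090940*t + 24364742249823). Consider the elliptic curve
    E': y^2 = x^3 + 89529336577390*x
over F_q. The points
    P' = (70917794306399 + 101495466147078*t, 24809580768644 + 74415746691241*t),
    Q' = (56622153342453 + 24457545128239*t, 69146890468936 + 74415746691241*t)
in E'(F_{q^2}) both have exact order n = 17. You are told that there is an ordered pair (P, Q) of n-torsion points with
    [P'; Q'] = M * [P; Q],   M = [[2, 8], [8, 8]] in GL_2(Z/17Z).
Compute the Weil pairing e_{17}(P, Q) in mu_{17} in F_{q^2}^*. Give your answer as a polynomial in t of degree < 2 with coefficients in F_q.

18247228971184 + 32310117264203*t

e_{17}(aP+bQ,cP+dQ) = e_{17}(P,Q)^(ad-bc); with (a,b,c,d)=(2,8,8,8) this gives the det-17 law.
Inverting 3 mod 17: 6. Thus e_{17}(P,Q) = e(P',Q')^{6}.
Run Miller on y^2=x^3+89529336577390*x over F_{125953011275317}: ladder 10001 (5 bits); e = f_P(D_Q)/f_Q(D_P).
f_P(D_Q)/f_Q(D_P) = 5063371708079 + 79598429186417*t.
e_{17}(P,Q) = (5063371708079 + 79598429186417*t)^{6} = 18247228971184 + 32310117264203*t.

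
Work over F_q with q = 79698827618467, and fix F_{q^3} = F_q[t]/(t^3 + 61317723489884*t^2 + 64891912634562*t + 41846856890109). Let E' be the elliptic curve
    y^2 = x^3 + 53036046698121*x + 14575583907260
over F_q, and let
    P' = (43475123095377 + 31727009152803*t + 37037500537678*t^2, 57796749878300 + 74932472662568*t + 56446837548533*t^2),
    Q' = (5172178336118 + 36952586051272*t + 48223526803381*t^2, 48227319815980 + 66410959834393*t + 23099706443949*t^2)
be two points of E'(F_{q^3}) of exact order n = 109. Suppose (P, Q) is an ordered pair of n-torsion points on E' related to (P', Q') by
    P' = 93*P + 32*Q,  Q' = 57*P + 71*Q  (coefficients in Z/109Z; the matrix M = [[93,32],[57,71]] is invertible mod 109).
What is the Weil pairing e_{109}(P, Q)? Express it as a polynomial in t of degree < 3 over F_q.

24881718005653 + 57296641070514*t + 71146715781041*t^2

Alternating bilinearity on E[109] (values in mu_{109} in F_{79698827618467^3}) gives e(P',Q') = e(P,Q)^det(M).
So e_{109}(P,Q) = e_{109}(P',Q')^{32}, since 92*32 = 1 mod 109.
n = 109 = (1101101)_2 (7 bits, wt 5); accumulate f_{109,P'}(Q'+S)/f_{109,P'}(S) along the 6-step ladder.
f_P(D_Q)/f_Q(D_P) = 22501836525953 + 52514705972143*t + 55162477332961*t^2.
Finally e_{109}(P,Q) = 24881718005653 + 57296641070514*t + 71146715781041*t^2.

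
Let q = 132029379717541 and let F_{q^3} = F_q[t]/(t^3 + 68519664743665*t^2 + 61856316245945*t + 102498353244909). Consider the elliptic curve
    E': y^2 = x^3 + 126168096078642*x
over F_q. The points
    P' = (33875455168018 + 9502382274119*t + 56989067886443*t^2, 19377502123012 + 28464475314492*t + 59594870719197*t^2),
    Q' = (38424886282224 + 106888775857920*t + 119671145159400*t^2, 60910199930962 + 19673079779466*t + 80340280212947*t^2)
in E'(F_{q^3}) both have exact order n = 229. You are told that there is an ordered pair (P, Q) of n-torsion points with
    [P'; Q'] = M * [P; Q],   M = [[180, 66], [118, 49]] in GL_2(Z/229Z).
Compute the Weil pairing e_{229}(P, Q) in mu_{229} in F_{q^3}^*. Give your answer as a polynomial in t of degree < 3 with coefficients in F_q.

Since e_{229}(P,P)=e_{229}(Q,Q)=1 and e_{229}(Q,P)=e_{229}(P,Q)^{-1}, expanding e_{229}(180*P + 66*Q,118*P + 49*Q) leaves e(P,Q)^det(M).
Inverting 116 mod 229: 77. Thus e_{229}(P,Q) = e(P',Q')^{77}.
Miller loop for e_{229} over F_{132029379717541^3}: bits of 229 = 11100101; 7 double steps + 4 add steps, l/v at each.
Miller gives e_{229}(P',Q') = 105950887043705 + 56059625785994*t + 54953456450647*t^2 in F_{132029379717541^3}.
Raise to 77: e(P,Q) = 18721309922223 + 94606638415252*t + 101685563450063*t^2 in mu_{229}.

18721309922223 + 94606638415252*t + 101685563450063*t^2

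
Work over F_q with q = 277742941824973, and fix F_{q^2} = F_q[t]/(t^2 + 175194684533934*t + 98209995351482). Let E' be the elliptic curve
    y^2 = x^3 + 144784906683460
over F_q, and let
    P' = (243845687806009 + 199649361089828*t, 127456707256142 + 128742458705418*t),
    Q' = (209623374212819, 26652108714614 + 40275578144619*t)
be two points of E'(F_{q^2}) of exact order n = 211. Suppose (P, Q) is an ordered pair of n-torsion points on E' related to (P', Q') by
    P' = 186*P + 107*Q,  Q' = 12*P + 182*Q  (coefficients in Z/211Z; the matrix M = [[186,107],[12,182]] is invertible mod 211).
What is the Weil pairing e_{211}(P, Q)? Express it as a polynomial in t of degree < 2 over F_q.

e_{211} is bilinear + alternating on E[211], so e_{211}(186*P + 107*Q, 12*P + 182*Q) = e_{211}(P,Q)^(186*182-107*12).
Inverting 74 mod 211: 77. Thus e_{211}(P,Q) = e(P',Q')^{77}.
Run Miller on y^2=x^3+144784906683460 over F_{277742941824973}: ladder 11010011 (8 bits); e = f_P(D_Q)/f_Q(D_P).
f_P(D_Q)/f_Q(D_P) = 232408066247206 + 99339944324563*t.
Raise to 77: e(P,Q) = 13426711305449 + 74411788985089*t in mu_{211}.

13426711305449 + 74411788985089*t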